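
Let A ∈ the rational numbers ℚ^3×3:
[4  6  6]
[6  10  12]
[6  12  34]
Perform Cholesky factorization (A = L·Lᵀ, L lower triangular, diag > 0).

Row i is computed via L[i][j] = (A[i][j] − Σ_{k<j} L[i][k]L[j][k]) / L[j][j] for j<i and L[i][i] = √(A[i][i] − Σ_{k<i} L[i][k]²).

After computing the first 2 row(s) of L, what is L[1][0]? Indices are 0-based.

Step 1: L[0][0] = √(4) = 2.
  L[1][0] = (6) / L[0][0] = 3.
Step 2: L[1][1] = √(1) = 1.

L[1][0] = 3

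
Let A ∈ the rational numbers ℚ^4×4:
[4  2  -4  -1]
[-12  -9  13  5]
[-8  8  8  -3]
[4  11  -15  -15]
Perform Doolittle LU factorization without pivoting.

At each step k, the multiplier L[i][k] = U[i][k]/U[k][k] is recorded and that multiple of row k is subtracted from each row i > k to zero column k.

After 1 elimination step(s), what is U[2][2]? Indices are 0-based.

k=0: U[0][0]=4
  eliminate (1,0): mult=-3, new row 1: (0, -3, 1, 2); set L[1][0]=-3
  eliminate (2,0): mult=-2, new row 2: (0, 12, 0, -5); set L[2][0]=-2
  eliminate (3,0): mult=1, new row 3: (0, 9, -11, -14); set L[3][0]=1

U[2][2] = 0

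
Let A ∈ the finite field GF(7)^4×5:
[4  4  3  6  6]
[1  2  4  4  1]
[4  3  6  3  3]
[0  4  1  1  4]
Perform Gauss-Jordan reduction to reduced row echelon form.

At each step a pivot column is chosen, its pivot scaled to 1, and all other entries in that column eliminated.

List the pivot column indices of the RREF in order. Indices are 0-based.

pivot columns: 0, 1, 2, 3

pivot(0,0)=4: scale R0 → (1, 1, 6, 5, 5)
  clear (1,0): R1 −= (1)R0 → (0, 1, 5, 6, 3)
  clear (2,0): R2 −= (4)R0 → (0, 6, 3, 4, 4)
pivot(1,1)=1: scale R1 → (0, 1, 5, 6, 3)
  clear (0,1): R0 −= (1)R1 → (1, 0, 1, 6, 2)
  clear (2,1): R2 −= (6)R1 → (0, 0, 1, 3, 0)
  clear (3,1): R3 −= (4)R1 → (0, 0, 2, 5, 6)
pivot(2,2)=1: scale R2 → (0, 0, 1, 3, 0)
  clear (0,2): R0 −= (1)R2 → (1, 0, 0, 3, 2)
  clear (1,2): R1 −= (5)R2 → (0, 1, 0, 5, 3)
  clear (3,2): R3 −= (2)R2 → (0, 0, 0, 6, 6)
pivot(3,3)=6: scale R3 → (0, 0, 0, 1, 1)
  clear (0,3): R0 −= (3)R3 → (1, 0, 0, 0, 6)
  clear (1,3): R1 −= (5)R3 → (0, 1, 0, 0, 5)
  clear (2,3): R2 −= (3)R3 → (0, 0, 1, 0, 4)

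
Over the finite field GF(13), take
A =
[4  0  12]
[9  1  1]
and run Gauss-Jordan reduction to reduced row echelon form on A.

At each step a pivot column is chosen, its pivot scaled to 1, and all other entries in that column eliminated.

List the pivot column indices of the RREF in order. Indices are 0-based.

pivot columns: 0, 1

pivot(0,0)=4: scale R0 → (1, 0, 3)
  clear (1,0): R1 −= (9)R0 → (0, 1, 0)
pivot(1,1)=1: scale R1 → (0, 1, 0)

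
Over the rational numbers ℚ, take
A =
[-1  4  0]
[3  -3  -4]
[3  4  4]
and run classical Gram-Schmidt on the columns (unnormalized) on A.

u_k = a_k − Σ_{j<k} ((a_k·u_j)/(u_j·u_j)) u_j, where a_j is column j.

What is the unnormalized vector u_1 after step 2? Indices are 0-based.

u_1 = (75/19, -54/19, 79/19)

Step 1: u_0 = a_0 = (-1, 3, 3).
Step 2: u_1 = a_1 − (-1/19)·u_0 = (75/19, -54/19, 79/19).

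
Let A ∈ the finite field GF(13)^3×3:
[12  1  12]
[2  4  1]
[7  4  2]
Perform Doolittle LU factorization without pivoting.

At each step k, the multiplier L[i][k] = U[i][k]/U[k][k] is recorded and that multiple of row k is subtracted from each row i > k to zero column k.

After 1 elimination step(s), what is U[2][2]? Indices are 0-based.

k=0: U[0][0]=12
  eliminate (1,0): mult=11, new row 1: (0, 6, 12); set L[1][0]=11
  eliminate (2,0): mult=6, new row 2: (0, 11, 8); set L[2][0]=6

U[2][2] = 8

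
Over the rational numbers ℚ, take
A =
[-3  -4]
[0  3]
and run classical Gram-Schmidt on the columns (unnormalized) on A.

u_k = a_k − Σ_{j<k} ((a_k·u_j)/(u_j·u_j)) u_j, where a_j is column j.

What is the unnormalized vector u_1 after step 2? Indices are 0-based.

Step 1: u_0 = a_0 = (-3, 0).
Step 2: u_1 = a_1 − (4/3)·u_0 = (0, 3).

u_1 = (0, 3)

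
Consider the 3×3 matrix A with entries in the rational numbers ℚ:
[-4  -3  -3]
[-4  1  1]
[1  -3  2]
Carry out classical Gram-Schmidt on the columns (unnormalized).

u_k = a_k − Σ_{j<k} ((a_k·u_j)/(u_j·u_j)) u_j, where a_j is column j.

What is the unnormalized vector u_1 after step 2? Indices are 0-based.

u_1 = (-79/33, 53/33, -104/33)

Step 1: u_0 = a_0 = (-4, -4, 1).
Step 2: u_1 = a_1 − (5/33)·u_0 = (-79/33, 53/33, -104/33).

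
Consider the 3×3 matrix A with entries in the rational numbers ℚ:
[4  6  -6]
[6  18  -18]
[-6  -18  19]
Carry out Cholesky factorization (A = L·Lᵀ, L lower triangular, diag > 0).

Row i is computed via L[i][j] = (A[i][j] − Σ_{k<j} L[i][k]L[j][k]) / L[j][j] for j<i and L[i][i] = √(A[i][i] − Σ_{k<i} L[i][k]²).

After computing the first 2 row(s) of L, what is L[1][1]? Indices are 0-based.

L[1][1] = 3

Step 1: L[0][0] = √(4) = 2.
  L[1][0] = (6) / L[0][0] = 3.
Step 2: L[1][1] = √(9) = 3.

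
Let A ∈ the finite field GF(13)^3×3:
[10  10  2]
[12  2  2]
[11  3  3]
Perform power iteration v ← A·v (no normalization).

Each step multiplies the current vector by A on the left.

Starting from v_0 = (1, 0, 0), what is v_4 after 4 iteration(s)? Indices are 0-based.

v_4 = (3, 4, 10)

v_0 = (1, 0, 0).
v_1 = A·v_0 = (10, 12, 11).
v_2 = A·v_1 = (8, 10, 10).
v_3 = A·v_2 = (5, 6, 5).
v_4 = A·v_3 = (3, 4, 10).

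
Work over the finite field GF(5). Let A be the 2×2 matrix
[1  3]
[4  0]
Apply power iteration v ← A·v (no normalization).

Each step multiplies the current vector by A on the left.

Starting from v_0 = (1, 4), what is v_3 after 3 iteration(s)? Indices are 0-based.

v_3 = (1, 0)

v_0 = (1, 4).
v_1 = A·v_0 = (3, 4).
v_2 = A·v_1 = (0, 2).
v_3 = A·v_2 = (1, 0).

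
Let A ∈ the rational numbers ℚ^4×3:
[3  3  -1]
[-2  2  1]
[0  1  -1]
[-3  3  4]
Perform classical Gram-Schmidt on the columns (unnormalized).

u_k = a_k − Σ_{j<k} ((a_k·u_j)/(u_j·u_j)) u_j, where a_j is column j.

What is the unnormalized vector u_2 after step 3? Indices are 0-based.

Step 1: u_0 = a_0 = (3, -2, 0, -3).
Step 2: u_1 = a_1 − (-2/11)·u_0 = (39/11, 18/11, 1, 27/11).
Step 3: u_2 = a_2 − (-17/22)·u_0 − (76/245)·u_1 = (107/490, -258/245, -321/245, 451/490).

u_2 = (107/490, -258/245, -321/245, 451/490)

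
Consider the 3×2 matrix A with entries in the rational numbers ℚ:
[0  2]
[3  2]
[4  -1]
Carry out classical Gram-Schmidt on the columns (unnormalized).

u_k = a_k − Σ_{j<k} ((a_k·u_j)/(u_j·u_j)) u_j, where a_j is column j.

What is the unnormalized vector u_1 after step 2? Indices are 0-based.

Step 1: u_0 = a_0 = (0, 3, 4).
Step 2: u_1 = a_1 − (2/25)·u_0 = (2, 44/25, -33/25).

u_1 = (2, 44/25, -33/25)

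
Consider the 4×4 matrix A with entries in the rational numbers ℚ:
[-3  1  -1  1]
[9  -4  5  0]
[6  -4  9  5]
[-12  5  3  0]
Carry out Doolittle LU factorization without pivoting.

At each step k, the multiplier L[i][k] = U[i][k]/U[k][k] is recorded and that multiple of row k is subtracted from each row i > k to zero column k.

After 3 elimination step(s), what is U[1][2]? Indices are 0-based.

U[1][2] = 2

[col 0] pivot -3
  R1 -= -3*R0 → (0, -1, 2, 3)  (L[1][0] := -3)
  R2 -= -2*R0 → (0, -2, 7, 7)  (L[2][0] := -2)
  R3 -= 4*R0 → (0, 1, 7, -4)  (L[3][0] := 4)
[col 1] pivot -1
  R2 -= 2*R1 → (0, 0, 3, 1)  (L[2][1] := 2)
  R3 -= -1*R1 → (0, 0, 9, -1)  (L[3][1] := -1)
[col 2] pivot 3
  R3 -= 3*R2 → (0, 0, 0, -4)  (L[3][2] := 3)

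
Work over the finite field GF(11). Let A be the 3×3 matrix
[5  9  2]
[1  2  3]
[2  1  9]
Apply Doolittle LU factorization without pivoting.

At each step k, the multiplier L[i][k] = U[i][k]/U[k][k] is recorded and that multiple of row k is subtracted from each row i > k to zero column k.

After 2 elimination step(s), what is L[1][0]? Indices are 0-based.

L[1][0] = 9

[col 0] pivot 5
  R1 -= 9*R0 → (0, 9, 7)  (L[1][0] := 9)
  R2 -= 7*R0 → (0, 4, 6)  (L[2][0] := 7)
[col 1] pivot 9
  R2 -= 9*R1 → (0, 0, 9)  (L[2][1] := 9)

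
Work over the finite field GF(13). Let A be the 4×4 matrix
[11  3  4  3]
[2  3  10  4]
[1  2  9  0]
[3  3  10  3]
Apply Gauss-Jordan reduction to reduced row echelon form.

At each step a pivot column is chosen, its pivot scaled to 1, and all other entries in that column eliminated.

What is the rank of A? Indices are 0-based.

pivot(0,0)=11: scale R0 → (1, 5, 11, 5)
  clear (1,0): R1 −= (2)R0 → (0, 6, 1, 7)
  clear (2,0): R2 −= (1)R0 → (0, 10, 11, 8)
  clear (3,0): R3 −= (3)R0 → (0, 1, 3, 1)
pivot(1,1)=6: scale R1 → (0, 1, 11, 12)
  clear (0,1): R0 −= (5)R1 → (1, 0, 8, 10)
  clear (2,1): R2 −= (10)R1 → (0, 0, 5, 5)
  clear (3,1): R3 −= (1)R1 → (0, 0, 5, 2)
pivot(2,2)=5: scale R2 → (0, 0, 1, 1)
  clear (0,2): R0 −= (8)R2 → (1, 0, 0, 2)
  clear (1,2): R1 −= (11)R2 → (0, 1, 0, 1)
  clear (3,2): R3 −= (5)R2 → (0, 0, 0, 10)
pivot(3,3)=10: scale R3 → (0, 0, 0, 1)
  clear (0,3): R0 −= (2)R3 → (1, 0, 0, 0)
  clear (1,3): R1 −= (1)R3 → (0, 1, 0, 0)
  clear (2,3): R2 −= (1)R3 → (0, 0, 1, 0)

rank = 4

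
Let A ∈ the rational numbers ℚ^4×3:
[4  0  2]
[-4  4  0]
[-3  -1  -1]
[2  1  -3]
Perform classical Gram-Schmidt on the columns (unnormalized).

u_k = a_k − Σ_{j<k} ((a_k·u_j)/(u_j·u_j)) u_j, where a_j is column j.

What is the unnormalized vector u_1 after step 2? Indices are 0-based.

Step 1: u_0 = a_0 = (4, -4, -3, 2).
Step 2: u_1 = a_1 − (-11/45)·u_0 = (44/45, 136/45, -26/15, 67/45).

u_1 = (44/45, 136/45, -26/15, 67/45)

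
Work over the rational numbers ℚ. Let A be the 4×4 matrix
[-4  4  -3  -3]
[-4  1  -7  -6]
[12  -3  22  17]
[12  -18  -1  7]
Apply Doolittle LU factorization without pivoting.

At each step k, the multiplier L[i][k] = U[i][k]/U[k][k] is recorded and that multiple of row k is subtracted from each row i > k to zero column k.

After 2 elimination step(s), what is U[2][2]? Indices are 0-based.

Step 1: pivot at (0,0) is -4.
  row1 ← row1 − (1)·row0  ⇒  L[1][0]=1, U row1=(0, -3, -4, -3)
  row2 ← row2 − (-3)·row0  ⇒  L[2][0]=-3, U row2=(0, 9, 13, 8)
  row3 ← row3 − (-3)·row0  ⇒  L[3][0]=-3, U row3=(0, -6, -10, -2)
Step 2: pivot at (1,1) is -3.
  row2 ← row2 − (-3)·row1  ⇒  L[2][1]=-3, U row2=(0, 0, 1, -1)
  row3 ← row3 − (2)·row1  ⇒  L[3][1]=2, U row3=(0, 0, -2, 4)

U[2][2] = 1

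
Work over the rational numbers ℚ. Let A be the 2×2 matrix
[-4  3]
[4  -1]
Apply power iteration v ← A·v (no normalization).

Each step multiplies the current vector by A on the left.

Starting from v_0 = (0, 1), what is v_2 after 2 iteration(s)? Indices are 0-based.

v_0 = (0, 1).
v_1 = A·v_0 = (3, -1).
v_2 = A·v_1 = (-15, 13).

v_2 = (-15, 13)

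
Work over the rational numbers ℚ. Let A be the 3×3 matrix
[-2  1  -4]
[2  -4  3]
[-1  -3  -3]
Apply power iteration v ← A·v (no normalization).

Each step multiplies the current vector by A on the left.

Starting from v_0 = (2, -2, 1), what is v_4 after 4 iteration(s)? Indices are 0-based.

v_0 = (2, -2, 1).
v_1 = A·v_0 = (-10, 15, 1).
v_2 = A·v_1 = (31, -77, -38).
v_3 = A·v_2 = (13, 256, 314).
v_4 = A·v_3 = (-1026, -56, -1723).

v_4 = (-1026, -56, -1723)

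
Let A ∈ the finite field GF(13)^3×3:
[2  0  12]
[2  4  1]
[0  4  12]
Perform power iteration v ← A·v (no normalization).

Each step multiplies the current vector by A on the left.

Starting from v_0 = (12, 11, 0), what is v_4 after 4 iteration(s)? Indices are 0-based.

v_0 = (12, 11, 0).
v_1 = A·v_0 = (11, 3, 5).
v_2 = A·v_1 = (4, 0, 7).
v_3 = A·v_2 = (1, 2, 6).
v_4 = A·v_3 = (9, 3, 2).

v_4 = (9, 3, 2)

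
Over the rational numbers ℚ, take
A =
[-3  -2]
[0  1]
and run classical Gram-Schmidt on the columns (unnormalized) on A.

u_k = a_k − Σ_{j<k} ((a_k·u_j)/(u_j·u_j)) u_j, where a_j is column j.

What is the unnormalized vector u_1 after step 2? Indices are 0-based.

Step 1: u_0 = a_0 = (-3, 0).
Step 2: u_1 = a_1 − (2/3)·u_0 = (0, 1).

u_1 = (0, 1)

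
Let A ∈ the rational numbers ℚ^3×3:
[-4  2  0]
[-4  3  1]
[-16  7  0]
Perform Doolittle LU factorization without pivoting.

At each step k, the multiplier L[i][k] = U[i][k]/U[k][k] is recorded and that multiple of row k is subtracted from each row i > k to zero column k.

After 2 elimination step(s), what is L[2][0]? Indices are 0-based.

L[2][0] = 4

[col 0] pivot -4
  R1 -= 1*R0 → (0, 1, 1)  (L[1][0] := 1)
  R2 -= 4*R0 → (0, -1, 0)  (L[2][0] := 4)
[col 1] pivot 1
  R2 -= -1*R1 → (0, 0, 1)  (L[2][1] := -1)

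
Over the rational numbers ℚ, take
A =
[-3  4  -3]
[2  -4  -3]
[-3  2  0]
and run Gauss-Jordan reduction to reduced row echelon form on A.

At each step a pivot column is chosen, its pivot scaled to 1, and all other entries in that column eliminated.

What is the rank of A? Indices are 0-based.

step 1: normalize row 0 (÷-3) = (1, -4/3, 1)
  row 1: subtract 2×row0 = (0, -4/3, -5)
  row 2: subtract -3×row0 = (0, -2, 3)
step 2: normalize row 1 (÷-4/3) = (0, 1, 15/4)
  row 0: subtract -4/3×row1 = (1, 0, 6)
  row 2: subtract -2×row1 = (0, 0, 21/2)
step 3: normalize row 2 (÷21/2) = (0, 0, 1)
  row 0: subtract 6×row2 = (1, 0, 0)
  row 1: subtract 15/4×row2 = (0, 1, 0)

rank = 3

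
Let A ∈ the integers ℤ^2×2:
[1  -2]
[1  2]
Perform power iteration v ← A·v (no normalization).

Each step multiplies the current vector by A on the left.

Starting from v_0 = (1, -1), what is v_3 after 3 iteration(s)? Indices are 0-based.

v_3 = (3, 7)

v_0 = (1, -1).
v_1 = A·v_0 = (3, -1).
v_2 = A·v_1 = (5, 1).
v_3 = A·v_2 = (3, 7).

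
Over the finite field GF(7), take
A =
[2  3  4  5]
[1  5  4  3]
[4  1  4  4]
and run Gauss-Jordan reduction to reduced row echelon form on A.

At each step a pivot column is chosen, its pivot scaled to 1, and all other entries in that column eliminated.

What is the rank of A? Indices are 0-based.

pivot(0,0)=2: scale R0 → (1, 5, 2, 6)
  clear (1,0): R1 −= (1)R0 → (0, 0, 2, 4)
  clear (2,0): R2 −= (4)R0 → (0, 2, 3, 1)
pivot(1,1): swap R1↔R2
pivot(1,1)=2: scale R1 → (0, 1, 5, 4)
  clear (0,1): R0 −= (5)R1 → (1, 0, 5, 0)
pivot(2,2)=2: scale R2 → (0, 0, 1, 2)
  clear (0,2): R0 −= (5)R2 → (1, 0, 0, 4)
  clear (1,2): R1 −= (5)R2 → (0, 1, 0, 1)

rank = 3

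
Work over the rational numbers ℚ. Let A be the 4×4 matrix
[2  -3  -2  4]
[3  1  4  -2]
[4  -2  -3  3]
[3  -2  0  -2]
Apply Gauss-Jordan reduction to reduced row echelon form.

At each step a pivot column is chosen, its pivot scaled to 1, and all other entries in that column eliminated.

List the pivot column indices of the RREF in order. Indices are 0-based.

pivot columns: 0, 1, 2, 3

step 1: normalize row 0 (÷2) = (1, -3/2, -1, 2)
  row 1: subtract 3×row0 = (0, 11/2, 7, -8)
  row 2: subtract 4×row0 = (0, 4, 1, -5)
  row 3: subtract 3×row0 = (0, 5/2, 3, -8)
step 2: normalize row 1 (÷11/2) = (0, 1, 14/11, -16/11)
  row 0: subtract -3/2×row1 = (1, 0, 10/11, -2/11)
  row 2: subtract 4×row1 = (0, 0, -45/11, 9/11)
  row 3: subtract 5/2×row1 = (0, 0, -2/11, -48/11)
step 3: normalize row 2 (÷-45/11) = (0, 0, 1, -1/5)
  row 0: subtract 10/11×row2 = (1, 0, 0, 0)
  row 1: subtract 14/11×row2 = (0, 1, 0, -6/5)
  row 3: subtract -2/11×row2 = (0, 0, 0, -22/5)
step 4: normalize row 3 (÷-22/5) = (0, 0, 0, 1)
  row 1: subtract -6/5×row3 = (0, 1, 0, 0)
  row 2: subtract -1/5×row3 = (0, 0, 1, 0)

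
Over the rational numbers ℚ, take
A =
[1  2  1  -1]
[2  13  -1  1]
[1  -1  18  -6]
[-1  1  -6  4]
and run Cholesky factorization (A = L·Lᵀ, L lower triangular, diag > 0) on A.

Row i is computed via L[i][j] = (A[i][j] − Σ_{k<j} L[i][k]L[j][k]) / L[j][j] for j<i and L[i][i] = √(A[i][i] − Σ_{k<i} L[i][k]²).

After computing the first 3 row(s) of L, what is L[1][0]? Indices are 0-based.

Step 1: L[0][0] = √(1) = 1.
  L[1][0] = (2) / L[0][0] = 2.
Step 2: L[1][1] = √(9) = 3.
  L[2][0] = (1) / L[0][0] = 1.
  L[2][1] = (-3) / L[1][1] = -1.
Step 3: L[2][2] = √(16) = 4.

L[1][0] = 2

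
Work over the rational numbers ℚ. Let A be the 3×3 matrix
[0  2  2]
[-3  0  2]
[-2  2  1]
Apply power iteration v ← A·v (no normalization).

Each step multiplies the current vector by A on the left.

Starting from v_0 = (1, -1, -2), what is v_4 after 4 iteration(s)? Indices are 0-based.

v_4 = (236, 124, 188)

v_0 = (1, -1, -2).
v_1 = A·v_0 = (-6, -7, -6).
v_2 = A·v_1 = (-26, 6, -8).
v_3 = A·v_2 = (-4, 62, 56).
v_4 = A·v_3 = (236, 124, 188).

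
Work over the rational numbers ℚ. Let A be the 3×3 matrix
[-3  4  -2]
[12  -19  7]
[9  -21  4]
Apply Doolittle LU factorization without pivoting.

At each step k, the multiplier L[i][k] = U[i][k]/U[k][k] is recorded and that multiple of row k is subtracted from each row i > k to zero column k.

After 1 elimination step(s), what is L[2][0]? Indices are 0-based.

[col 0] pivot -3
  R1 -= -4*R0 → (0, -3, -1)  (L[1][0] := -4)
  R2 -= -3*R0 → (0, -9, -2)  (L[2][0] := -3)

L[2][0] = -3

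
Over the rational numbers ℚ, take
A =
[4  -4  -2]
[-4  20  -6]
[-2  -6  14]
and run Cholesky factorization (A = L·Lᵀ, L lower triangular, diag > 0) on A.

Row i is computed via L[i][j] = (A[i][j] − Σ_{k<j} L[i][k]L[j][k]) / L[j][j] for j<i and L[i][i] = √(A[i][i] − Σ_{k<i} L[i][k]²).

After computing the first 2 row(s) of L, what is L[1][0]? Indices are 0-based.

Step 1: L[0][0] = √(4) = 2.
  L[1][0] = (-4) / L[0][0] = -2.
Step 2: L[1][1] = √(16) = 4.

L[1][0] = -2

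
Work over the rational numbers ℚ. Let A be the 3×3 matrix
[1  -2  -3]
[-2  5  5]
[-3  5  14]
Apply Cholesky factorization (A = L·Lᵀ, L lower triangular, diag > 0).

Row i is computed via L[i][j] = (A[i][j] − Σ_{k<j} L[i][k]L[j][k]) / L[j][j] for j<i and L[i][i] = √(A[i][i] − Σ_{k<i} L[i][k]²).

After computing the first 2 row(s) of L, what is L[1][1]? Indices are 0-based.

Step 1: L[0][0] = √(1) = 1.
  L[1][0] = (-2) / L[0][0] = -2.
Step 2: L[1][1] = √(1) = 1.

L[1][1] = 1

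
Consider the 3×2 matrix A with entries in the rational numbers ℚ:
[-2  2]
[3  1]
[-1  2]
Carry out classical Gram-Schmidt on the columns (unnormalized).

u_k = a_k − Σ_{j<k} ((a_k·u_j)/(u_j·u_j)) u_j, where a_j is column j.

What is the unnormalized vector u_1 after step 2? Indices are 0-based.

Step 1: u_0 = a_0 = (-2, 3, -1).
Step 2: u_1 = a_1 − (-3/14)·u_0 = (11/7, 23/14, 25/14).

u_1 = (11/7, 23/14, 25/14)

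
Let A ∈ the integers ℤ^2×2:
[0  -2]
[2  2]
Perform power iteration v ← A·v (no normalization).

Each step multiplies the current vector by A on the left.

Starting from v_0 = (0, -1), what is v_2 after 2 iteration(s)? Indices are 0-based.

v_2 = (4, 0)

v_0 = (0, -1).
v_1 = A·v_0 = (2, -2).
v_2 = A·v_1 = (4, 0).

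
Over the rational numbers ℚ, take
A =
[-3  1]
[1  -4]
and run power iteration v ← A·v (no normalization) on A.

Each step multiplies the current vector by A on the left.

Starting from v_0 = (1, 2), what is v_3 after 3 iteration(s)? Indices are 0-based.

v_0 = (1, 2).
v_1 = A·v_0 = (-1, -7).
v_2 = A·v_1 = (-4, 27).
v_3 = A·v_2 = (39, -112).

v_3 = (39, -112)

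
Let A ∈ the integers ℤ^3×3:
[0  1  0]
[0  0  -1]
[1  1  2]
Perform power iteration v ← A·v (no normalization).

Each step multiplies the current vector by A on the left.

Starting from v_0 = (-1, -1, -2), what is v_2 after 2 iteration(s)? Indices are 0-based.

v_0 = (-1, -1, -2).
v_1 = A·v_0 = (-1, 2, -6).
v_2 = A·v_1 = (2, 6, -11).

v_2 = (2, 6, -11)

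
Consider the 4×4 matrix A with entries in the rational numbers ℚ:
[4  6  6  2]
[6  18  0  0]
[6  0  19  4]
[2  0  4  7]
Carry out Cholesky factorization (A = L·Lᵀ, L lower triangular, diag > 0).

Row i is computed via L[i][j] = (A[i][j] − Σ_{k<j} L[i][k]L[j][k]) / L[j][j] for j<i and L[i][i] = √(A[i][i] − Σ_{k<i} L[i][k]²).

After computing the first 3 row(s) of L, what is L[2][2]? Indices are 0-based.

L[2][2] = 1

Step 1: L[0][0] = √(4) = 2.
  L[1][0] = (6) / L[0][0] = 3.
Step 2: L[1][1] = √(9) = 3.
  L[2][0] = (6) / L[0][0] = 3.
  L[2][1] = (-9) / L[1][1] = -3.
Step 3: L[2][2] = √(1) = 1.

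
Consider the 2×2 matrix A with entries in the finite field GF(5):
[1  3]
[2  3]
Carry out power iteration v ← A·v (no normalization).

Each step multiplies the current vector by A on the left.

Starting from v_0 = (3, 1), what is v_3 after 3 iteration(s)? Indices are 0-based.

v_0 = (3, 1).
v_1 = A·v_0 = (1, 4).
v_2 = A·v_1 = (3, 4).
v_3 = A·v_2 = (0, 3).

v_3 = (0, 3)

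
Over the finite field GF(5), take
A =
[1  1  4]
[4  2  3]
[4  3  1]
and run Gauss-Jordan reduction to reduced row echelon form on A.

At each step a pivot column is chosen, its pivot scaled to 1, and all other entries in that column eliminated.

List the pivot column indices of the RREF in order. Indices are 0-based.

[1] R0 /= 1  ⇒  (1, 1, 4)
     R1 -= 4·R0  ⇒  (0, 3, 2)
     R2 -= 4·R0  ⇒  (0, 4, 0)
[2] R1 /= 3  ⇒  (0, 1, 4)
     R0 -= 1·R1  ⇒  (1, 0, 0)
     R2 -= 4·R1  ⇒  (0, 0, 4)
[3] R2 /= 4  ⇒  (0, 0, 1)
     R1 -= 4·R2  ⇒  (0, 1, 0)

pivot columns: 0, 1, 2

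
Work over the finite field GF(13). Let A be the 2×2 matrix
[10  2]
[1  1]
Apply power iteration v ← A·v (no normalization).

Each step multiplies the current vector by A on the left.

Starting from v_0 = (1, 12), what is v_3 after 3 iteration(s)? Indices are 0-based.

v_3 = (10, 10)

v_0 = (1, 12).
v_1 = A·v_0 = (8, 0).
v_2 = A·v_1 = (2, 8).
v_3 = A·v_2 = (10, 10).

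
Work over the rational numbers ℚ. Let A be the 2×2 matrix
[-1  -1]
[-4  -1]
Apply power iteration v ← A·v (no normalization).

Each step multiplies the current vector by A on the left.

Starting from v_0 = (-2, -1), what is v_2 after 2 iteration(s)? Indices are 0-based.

v_2 = (-12, -21)

v_0 = (-2, -1).
v_1 = A·v_0 = (3, 9).
v_2 = A·v_1 = (-12, -21).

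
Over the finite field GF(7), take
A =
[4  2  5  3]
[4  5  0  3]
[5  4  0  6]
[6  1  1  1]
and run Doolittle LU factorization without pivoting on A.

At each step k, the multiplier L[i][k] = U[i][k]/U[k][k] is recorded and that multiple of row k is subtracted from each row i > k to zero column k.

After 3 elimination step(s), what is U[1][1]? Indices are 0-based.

Step 1: pivot at (0,0) is 4.
  row1 ← row1 − (1)·row0  ⇒  L[1][0]=1, U row1=(0, 3, 2, 0)
  row2 ← row2 − (3)·row0  ⇒  L[2][0]=3, U row2=(0, 5, 6, 4)
  row3 ← row3 − (5)·row0  ⇒  L[3][0]=5, U row3=(0, 5, 4, 0)
Step 2: pivot at (1,1) is 3.
  row2 ← row2 − (4)·row1  ⇒  L[2][1]=4, U row2=(0, 0, 5, 4)
  row3 ← row3 − (4)·row1  ⇒  L[3][1]=4, U row3=(0, 0, 3, 0)
Step 3: pivot at (2,2) is 5.
  row3 ← row3 − (2)·row2  ⇒  L[3][2]=2, U row3=(0, 0, 0, 6)

U[1][1] = 3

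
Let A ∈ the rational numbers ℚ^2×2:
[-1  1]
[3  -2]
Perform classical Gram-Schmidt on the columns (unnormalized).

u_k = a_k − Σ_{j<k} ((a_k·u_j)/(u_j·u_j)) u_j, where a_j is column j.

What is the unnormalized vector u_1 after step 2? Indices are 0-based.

Step 1: u_0 = a_0 = (-1, 3).
Step 2: u_1 = a_1 − (-7/10)·u_0 = (3/10, 1/10).

u_1 = (3/10, 1/10)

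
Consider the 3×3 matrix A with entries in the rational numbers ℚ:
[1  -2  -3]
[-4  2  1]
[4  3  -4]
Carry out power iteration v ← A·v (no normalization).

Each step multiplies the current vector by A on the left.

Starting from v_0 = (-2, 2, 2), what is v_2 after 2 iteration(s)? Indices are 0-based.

v_2 = (-10, 66, 34)

v_0 = (-2, 2, 2).
v_1 = A·v_0 = (-12, 14, -10).
v_2 = A·v_1 = (-10, 66, 34).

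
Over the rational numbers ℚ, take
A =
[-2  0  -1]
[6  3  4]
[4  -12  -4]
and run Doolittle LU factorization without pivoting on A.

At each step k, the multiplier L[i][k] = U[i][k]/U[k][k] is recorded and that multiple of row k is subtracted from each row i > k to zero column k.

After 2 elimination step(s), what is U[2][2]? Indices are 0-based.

U[2][2] = -2

[col 0] pivot -2
  R1 -= -3*R0 → (0, 3, 1)  (L[1][0] := -3)
  R2 -= -2*R0 → (0, -12, -6)  (L[2][0] := -2)
[col 1] pivot 3
  R2 -= -4*R1 → (0, 0, -2)  (L[2][1] := -4)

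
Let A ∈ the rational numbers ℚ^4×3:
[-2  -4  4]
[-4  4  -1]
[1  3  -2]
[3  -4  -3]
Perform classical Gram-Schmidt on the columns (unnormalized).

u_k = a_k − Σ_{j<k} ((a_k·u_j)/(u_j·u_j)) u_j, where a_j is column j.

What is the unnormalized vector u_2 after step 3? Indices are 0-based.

u_2 = (114/203, -3093/1421, 276/1421, -3684/1421)

Step 1: u_0 = a_0 = (-2, -4, 1, 3).
Step 2: u_1 = a_1 − (-17/30)·u_0 = (-77/15, 26/15, 107/30, -23/10).
Step 3: u_2 = a_2 − (-1/2)·u_0 − (-675/1421)·u_1 = (114/203, -3093/1421, 276/1421, -3684/1421).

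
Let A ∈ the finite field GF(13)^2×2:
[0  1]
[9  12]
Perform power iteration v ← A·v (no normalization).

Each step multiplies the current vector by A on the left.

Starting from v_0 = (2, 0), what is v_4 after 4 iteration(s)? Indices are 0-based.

v_4 = (11, 9)

v_0 = (2, 0).
v_1 = A·v_0 = (0, 5).
v_2 = A·v_1 = (5, 8).
v_3 = A·v_2 = (8, 11).
v_4 = A·v_3 = (11, 9).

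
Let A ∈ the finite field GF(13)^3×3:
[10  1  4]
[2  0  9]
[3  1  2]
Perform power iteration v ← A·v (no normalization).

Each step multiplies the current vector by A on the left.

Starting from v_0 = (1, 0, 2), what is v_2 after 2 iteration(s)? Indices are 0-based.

v_2 = (7, 8, 10)

v_0 = (1, 0, 2).
v_1 = A·v_0 = (5, 7, 7).
v_2 = A·v_1 = (7, 8, 10).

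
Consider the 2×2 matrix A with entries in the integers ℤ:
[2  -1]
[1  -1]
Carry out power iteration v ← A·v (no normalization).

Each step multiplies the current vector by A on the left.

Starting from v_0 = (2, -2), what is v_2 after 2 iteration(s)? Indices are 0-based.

v_2 = (8, 2)

v_0 = (2, -2).
v_1 = A·v_0 = (6, 4).
v_2 = A·v_1 = (8, 2).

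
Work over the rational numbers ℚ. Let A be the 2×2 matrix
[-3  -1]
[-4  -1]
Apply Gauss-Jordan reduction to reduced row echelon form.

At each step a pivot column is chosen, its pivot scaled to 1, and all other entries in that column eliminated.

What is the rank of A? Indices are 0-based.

rank = 2

step 1: normalize row 0 (÷-3) = (1, 1/3)
  row 1: subtract -4×row0 = (0, 1/3)
step 2: normalize row 1 (÷1/3) = (0, 1)
  row 0: subtract 1/3×row1 = (1, 0)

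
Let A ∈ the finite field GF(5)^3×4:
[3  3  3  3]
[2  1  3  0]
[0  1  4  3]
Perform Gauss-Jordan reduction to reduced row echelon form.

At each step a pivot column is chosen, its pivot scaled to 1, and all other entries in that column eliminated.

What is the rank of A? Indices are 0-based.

rank = 3

[1] R0 /= 3  ⇒  (1, 1, 1, 1)
     R1 -= 2·R0  ⇒  (0, 4, 1, 3)
[2] R1 /= 4  ⇒  (0, 1, 4, 2)
     R0 -= 1·R1  ⇒  (1, 0, 2, 4)
     R2 -= 1·R1  ⇒  (0, 0, 0, 1)
column 2 empty below row 2
[3] R2 /= 1  ⇒  (0, 0, 0, 1)
     R0 -= 4·R2  ⇒  (1, 0, 2, 0)
     R1 -= 2·R2  ⇒  (0, 1, 4, 0)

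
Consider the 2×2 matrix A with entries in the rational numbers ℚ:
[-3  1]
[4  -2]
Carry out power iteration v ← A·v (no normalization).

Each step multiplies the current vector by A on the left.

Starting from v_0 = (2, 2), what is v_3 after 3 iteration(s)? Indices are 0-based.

v_3 = (-72, 112)

v_0 = (2, 2).
v_1 = A·v_0 = (-4, 4).
v_2 = A·v_1 = (16, -24).
v_3 = A·v_2 = (-72, 112).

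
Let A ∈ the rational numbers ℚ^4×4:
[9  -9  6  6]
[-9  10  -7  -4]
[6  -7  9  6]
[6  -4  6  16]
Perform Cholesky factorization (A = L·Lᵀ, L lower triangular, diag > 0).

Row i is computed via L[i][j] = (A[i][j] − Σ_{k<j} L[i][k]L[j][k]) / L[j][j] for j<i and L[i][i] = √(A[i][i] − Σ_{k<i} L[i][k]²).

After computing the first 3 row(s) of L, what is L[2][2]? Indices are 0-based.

Step 1: L[0][0] = √(9) = 3.
  L[1][0] = (-9) / L[0][0] = -3.
Step 2: L[1][1] = √(1) = 1.
  L[2][0] = (6) / L[0][0] = 2.
  L[2][1] = (-1) / L[1][1] = -1.
Step 3: L[2][2] = √(4) = 2.

L[2][2] = 2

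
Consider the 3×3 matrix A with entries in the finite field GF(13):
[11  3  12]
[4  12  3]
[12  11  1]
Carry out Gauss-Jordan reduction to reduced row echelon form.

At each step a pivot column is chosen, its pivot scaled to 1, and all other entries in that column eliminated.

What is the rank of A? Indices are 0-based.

pivot(0,0)=11: scale R0 → (1, 5, 7)
  clear (1,0): R1 −= (4)R0 → (0, 5, 1)
  clear (2,0): R2 −= (12)R0 → (0, 3, 8)
pivot(1,1)=5: scale R1 → (0, 1, 8)
  clear (0,1): R0 −= (5)R1 → (1, 0, 6)
  clear (2,1): R2 −= (3)R1 → (0, 0, 10)
pivot(2,2)=10: scale R2 → (0, 0, 1)
  clear (0,2): R0 −= (6)R2 → (1, 0, 0)
  clear (1,2): R1 −= (8)R2 → (0, 1, 0)

rank = 3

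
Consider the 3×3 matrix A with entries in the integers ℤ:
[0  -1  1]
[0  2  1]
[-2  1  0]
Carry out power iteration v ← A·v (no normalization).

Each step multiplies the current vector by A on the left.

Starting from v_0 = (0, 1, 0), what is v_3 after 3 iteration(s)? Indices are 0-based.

v_3 = (-1, 14, 7)

v_0 = (0, 1, 0).
v_1 = A·v_0 = (-1, 2, 1).
v_2 = A·v_1 = (-1, 5, 4).
v_3 = A·v_2 = (-1, 14, 7).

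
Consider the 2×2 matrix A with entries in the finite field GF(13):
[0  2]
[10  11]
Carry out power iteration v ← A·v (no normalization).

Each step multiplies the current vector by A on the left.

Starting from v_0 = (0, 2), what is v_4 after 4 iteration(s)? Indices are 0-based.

v_0 = (0, 2).
v_1 = A·v_0 = (4, 9).
v_2 = A·v_1 = (5, 9).
v_3 = A·v_2 = (5, 6).
v_4 = A·v_3 = (12, 12).

v_4 = (12, 12)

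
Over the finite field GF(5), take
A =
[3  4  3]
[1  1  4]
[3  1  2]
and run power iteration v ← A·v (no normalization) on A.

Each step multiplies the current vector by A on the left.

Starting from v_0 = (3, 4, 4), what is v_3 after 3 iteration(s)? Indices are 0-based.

v_0 = (3, 4, 4).
v_1 = A·v_0 = (2, 3, 1).
v_2 = A·v_1 = (1, 4, 1).
v_3 = A·v_2 = (2, 4, 4).

v_3 = (2, 4, 4)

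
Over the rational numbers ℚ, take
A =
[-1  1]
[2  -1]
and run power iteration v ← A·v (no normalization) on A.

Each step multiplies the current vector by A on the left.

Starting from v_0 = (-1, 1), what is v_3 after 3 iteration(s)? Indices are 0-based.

v_0 = (-1, 1).
v_1 = A·v_0 = (2, -3).
v_2 = A·v_1 = (-5, 7).
v_3 = A·v_2 = (12, -17).

v_3 = (12, -17)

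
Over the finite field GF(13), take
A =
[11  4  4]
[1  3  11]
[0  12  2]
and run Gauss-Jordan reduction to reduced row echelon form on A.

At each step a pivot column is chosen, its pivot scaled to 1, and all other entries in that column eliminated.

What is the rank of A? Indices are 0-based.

rank = 3

pivot(0,0)=11: scale R0 → (1, 11, 11)
  clear (1,0): R1 −= (1)R0 → (0, 5, 0)
pivot(1,1)=5: scale R1 → (0, 1, 0)
  clear (0,1): R0 −= (11)R1 → (1, 0, 11)
  clear (2,1): R2 −= (12)R1 → (0, 0, 2)
pivot(2,2)=2: scale R2 → (0, 0, 1)
  clear (0,2): R0 −= (11)R2 → (1, 0, 0)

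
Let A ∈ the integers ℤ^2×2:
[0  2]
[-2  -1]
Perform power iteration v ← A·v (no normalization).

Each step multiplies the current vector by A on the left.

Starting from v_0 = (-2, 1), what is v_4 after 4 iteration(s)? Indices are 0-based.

v_4 = (-10, 33)

v_0 = (-2, 1).
v_1 = A·v_0 = (2, 3).
v_2 = A·v_1 = (6, -7).
v_3 = A·v_2 = (-14, -5).
v_4 = A·v_3 = (-10, 33).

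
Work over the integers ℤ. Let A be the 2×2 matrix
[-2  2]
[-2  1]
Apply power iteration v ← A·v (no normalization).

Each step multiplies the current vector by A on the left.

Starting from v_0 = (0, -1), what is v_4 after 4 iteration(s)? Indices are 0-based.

v_4 = (-6, -5)

v_0 = (0, -1).
v_1 = A·v_0 = (-2, -1).
v_2 = A·v_1 = (2, 3).
v_3 = A·v_2 = (2, -1).
v_4 = A·v_3 = (-6, -5).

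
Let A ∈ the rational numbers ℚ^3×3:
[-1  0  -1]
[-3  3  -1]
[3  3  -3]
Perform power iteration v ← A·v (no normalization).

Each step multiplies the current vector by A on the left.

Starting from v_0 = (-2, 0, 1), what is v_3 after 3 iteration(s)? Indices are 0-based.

v_3 = (-53, -6, -48)

v_0 = (-2, 0, 1).
v_1 = A·v_0 = (1, 5, -9).
v_2 = A·v_1 = (8, 21, 45).
v_3 = A·v_2 = (-53, -6, -48).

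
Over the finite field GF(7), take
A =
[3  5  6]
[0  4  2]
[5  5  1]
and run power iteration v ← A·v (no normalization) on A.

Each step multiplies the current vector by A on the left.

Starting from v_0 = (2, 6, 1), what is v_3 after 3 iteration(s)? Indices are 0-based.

v_3 = (4, 1, 6)

v_0 = (2, 6, 1).
v_1 = A·v_0 = (0, 5, 6).
v_2 = A·v_1 = (5, 4, 3).
v_3 = A·v_2 = (4, 1, 6).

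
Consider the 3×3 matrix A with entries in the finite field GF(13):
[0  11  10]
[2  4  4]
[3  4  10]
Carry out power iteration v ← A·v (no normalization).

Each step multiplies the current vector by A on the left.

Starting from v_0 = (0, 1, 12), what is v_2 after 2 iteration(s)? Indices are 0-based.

v_2 = (5, 4, 8)

v_0 = (0, 1, 12).
v_1 = A·v_0 = (1, 0, 7).
v_2 = A·v_1 = (5, 4, 8).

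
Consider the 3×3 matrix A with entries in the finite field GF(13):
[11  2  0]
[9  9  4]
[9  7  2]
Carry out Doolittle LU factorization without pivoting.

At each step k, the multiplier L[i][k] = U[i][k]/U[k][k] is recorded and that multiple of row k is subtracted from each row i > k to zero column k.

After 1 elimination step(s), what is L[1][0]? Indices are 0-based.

L[1][0] = 2

k=0: U[0][0]=11
  eliminate (1,0): mult=2, new row 1: (0, 5, 4); set L[1][0]=2
  eliminate (2,0): mult=2, new row 2: (0, 3, 2); set L[2][0]=2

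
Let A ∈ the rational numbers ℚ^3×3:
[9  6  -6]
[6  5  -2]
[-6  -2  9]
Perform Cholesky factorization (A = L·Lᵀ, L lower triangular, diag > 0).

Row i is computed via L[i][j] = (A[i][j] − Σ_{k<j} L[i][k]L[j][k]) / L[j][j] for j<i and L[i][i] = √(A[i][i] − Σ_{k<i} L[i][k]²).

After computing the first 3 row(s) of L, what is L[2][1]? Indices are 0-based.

Step 1: L[0][0] = √(9) = 3.
  L[1][0] = (6) / L[0][0] = 2.
Step 2: L[1][1] = √(1) = 1.
  L[2][0] = (-6) / L[0][0] = -2.
  L[2][1] = (2) / L[1][1] = 2.
Step 3: L[2][2] = √(1) = 1.

L[2][1] = 2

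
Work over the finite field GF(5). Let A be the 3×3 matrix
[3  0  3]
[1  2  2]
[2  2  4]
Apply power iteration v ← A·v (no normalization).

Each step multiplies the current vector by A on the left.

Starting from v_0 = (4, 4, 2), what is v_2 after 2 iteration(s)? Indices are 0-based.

v_0 = (4, 4, 2).
v_1 = A·v_0 = (3, 1, 4).
v_2 = A·v_1 = (1, 3, 4).

v_2 = (1, 3, 4)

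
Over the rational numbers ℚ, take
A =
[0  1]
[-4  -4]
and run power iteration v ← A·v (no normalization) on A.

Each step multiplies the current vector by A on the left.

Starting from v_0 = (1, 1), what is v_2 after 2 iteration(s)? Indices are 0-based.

v_2 = (-8, 28)

v_0 = (1, 1).
v_1 = A·v_0 = (1, -8).
v_2 = A·v_1 = (-8, 28).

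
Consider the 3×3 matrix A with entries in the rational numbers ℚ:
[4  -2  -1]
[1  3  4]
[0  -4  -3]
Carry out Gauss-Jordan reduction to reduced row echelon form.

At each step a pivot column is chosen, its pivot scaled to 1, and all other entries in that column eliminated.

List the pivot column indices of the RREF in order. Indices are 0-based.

[1] R0 /= 4  ⇒  (1, -1/2, -1/4)
     R1 -= 1·R0  ⇒  (0, 7/2, 17/4)
[2] R1 /= 7/2  ⇒  (0, 1, 17/14)
     R0 -= -1/2·R1  ⇒  (1, 0, 5/14)
     R2 -= -4·R1  ⇒  (0, 0, 13/7)
[3] R2 /= 13/7  ⇒  (0, 0, 1)
     R0 -= 5/14·R2  ⇒  (1, 0, 0)
     R1 -= 17/14·R2  ⇒  (0, 1, 0)

pivot columns: 0, 1, 2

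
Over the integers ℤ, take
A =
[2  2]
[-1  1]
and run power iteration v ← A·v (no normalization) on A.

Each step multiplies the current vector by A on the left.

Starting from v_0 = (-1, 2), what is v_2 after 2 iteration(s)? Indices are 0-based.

v_2 = (10, 1)

v_0 = (-1, 2).
v_1 = A·v_0 = (2, 3).
v_2 = A·v_1 = (10, 1).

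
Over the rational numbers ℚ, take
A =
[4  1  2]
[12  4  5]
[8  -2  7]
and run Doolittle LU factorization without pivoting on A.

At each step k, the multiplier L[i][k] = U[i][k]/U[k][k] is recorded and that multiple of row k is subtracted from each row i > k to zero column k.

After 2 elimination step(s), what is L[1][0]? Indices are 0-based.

Step 1: pivot at (0,0) is 4.
  row1 ← row1 − (3)·row0  ⇒  L[1][0]=3, U row1=(0, 1, -1)
  row2 ← row2 − (2)·row0  ⇒  L[2][0]=2, U row2=(0, -4, 3)
Step 2: pivot at (1,1) is 1.
  row2 ← row2 − (-4)·row1  ⇒  L[2][1]=-4, U row2=(0, 0, -1)

L[1][0] = 3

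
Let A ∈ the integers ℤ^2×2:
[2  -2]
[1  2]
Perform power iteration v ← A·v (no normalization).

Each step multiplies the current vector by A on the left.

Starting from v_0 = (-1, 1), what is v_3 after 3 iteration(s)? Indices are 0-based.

v_3 = (-16, -14)

v_0 = (-1, 1).
v_1 = A·v_0 = (-4, 1).
v_2 = A·v_1 = (-10, -2).
v_3 = A·v_2 = (-16, -14).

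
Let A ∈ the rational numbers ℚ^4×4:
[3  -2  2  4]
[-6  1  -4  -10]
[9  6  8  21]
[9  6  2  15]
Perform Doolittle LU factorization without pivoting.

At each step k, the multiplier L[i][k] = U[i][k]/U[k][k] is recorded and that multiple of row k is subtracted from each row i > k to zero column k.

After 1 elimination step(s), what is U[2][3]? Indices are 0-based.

k=0: U[0][0]=3
  eliminate (1,0): mult=-2, new row 1: (0, -3, 0, -2); set L[1][0]=-2
  eliminate (2,0): mult=3, new row 2: (0, 12, 2, 9); set L[2][0]=3
  eliminate (3,0): mult=3, new row 3: (0, 12, -4, 3); set L[3][0]=3

U[2][3] = 9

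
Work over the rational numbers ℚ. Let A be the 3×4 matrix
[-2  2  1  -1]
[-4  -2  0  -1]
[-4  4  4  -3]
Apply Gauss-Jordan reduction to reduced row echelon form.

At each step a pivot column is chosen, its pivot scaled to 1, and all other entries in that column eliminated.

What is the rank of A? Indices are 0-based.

step 1: normalize row 0 (÷-2) = (1, -1, -1/2, 1/2)
  row 1: subtract -4×row0 = (0, -6, -2, 1)
  row 2: subtract -4×row0 = (0, 0, 2, -1)
step 2: normalize row 1 (÷-6) = (0, 1, 1/3, -1/6)
  row 0: subtract -1×row1 = (1, 0, -1/6, 1/3)
step 3: normalize row 2 (÷2) = (0, 0, 1, -1/2)
  row 0: subtract -1/6×row2 = (1, 0, 0, 1/4)
  row 1: subtract 1/3×row2 = (0, 1, 0, 0)

rank = 3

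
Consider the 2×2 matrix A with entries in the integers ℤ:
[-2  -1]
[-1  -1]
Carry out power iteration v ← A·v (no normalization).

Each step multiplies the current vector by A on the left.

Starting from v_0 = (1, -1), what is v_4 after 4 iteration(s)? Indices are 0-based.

v_4 = (13, 8)

v_0 = (1, -1).
v_1 = A·v_0 = (-1, 0).
v_2 = A·v_1 = (2, 1).
v_3 = A·v_2 = (-5, -3).
v_4 = A·v_3 = (13, 8).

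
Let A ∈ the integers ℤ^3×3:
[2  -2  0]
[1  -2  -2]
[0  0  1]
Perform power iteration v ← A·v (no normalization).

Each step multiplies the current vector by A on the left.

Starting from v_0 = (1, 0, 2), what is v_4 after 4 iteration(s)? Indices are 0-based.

v_0 = (1, 0, 2).
v_1 = A·v_0 = (2, -3, 2).
v_2 = A·v_1 = (10, 4, 2).
v_3 = A·v_2 = (12, -2, 2).
v_4 = A·v_3 = (28, 12, 2).

v_4 = (28, 12, 2)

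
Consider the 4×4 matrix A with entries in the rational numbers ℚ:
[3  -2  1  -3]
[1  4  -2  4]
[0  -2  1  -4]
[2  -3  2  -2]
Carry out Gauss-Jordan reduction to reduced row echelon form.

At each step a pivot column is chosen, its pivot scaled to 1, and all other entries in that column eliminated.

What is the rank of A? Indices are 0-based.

rank = 4

[1] R0 /= 3  ⇒  (1, -2/3, 1/3, -1)
     R1 -= 1·R0  ⇒  (0, 14/3, -7/3, 5)
     R3 -= 2·R0  ⇒  (0, -5/3, 4/3, 0)
[2] R1 /= 14/3  ⇒  (0, 1, -1/2, 15/14)
     R0 -= -2/3·R1  ⇒  (1, 0, 0, -2/7)
     R2 -= -2·R1  ⇒  (0, 0, 0, -13/7)
     R3 -= -5/3·R1  ⇒  (0, 0, 1/2, 25/14)
[3] R2 <-> R3
[3] R2 /= 1/2  ⇒  (0, 0, 1, 25/7)
     R1 -= -1/2·R2  ⇒  (0, 1, 0, 20/7)
[4] R3 /= -13/7  ⇒  (0, 0, 0, 1)
     R0 -= -2/7·R3  ⇒  (1, 0, 0, 0)
     R1 -= 20/7·R3  ⇒  (0, 1, 0, 0)
     R2 -= 25/7·R3  ⇒  (0, 0, 1, 0)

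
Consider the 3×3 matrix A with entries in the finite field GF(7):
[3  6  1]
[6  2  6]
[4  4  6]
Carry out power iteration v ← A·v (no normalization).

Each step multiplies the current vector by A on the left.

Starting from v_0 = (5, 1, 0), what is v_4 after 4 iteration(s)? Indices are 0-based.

v_0 = (5, 1, 0).
v_1 = A·v_0 = (0, 4, 3).
v_2 = A·v_1 = (6, 5, 6).
v_3 = A·v_2 = (5, 5, 3).
v_4 = A·v_3 = (6, 2, 2).

v_4 = (6, 2, 2)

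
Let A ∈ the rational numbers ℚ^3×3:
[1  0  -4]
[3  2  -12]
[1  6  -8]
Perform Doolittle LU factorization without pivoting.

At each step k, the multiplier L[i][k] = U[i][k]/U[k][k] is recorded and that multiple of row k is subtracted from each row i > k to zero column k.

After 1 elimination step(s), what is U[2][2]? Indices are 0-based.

k=0: U[0][0]=1
  eliminate (1,0): mult=3, new row 1: (0, 2, 0); set L[1][0]=3
  eliminate (2,0): mult=1, new row 2: (0, 6, -4); set L[2][0]=1

U[2][2] = -4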